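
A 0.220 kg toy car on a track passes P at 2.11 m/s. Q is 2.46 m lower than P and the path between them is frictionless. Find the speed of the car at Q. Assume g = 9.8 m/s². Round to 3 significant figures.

v = 7.26 m/s

Mechanical energy is conserved (no friction): ½mv₀² + mgh = ½mv²
The mass cancels from both sides.
v² = v₀² + 2gh = (2.11)² + 2(9.8)(2.46) = 52.668
v = √52.668 = 7.257 m/s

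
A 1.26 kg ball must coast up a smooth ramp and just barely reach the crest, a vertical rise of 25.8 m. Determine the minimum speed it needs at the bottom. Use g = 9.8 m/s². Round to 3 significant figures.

At the top it is momentarily at rest, so all KE converts to PE: ½mv² = mgh
v = √(2gh) = √(2 × 9.8 × 25.8) = 22.49 m/s

v = 22.5 m/s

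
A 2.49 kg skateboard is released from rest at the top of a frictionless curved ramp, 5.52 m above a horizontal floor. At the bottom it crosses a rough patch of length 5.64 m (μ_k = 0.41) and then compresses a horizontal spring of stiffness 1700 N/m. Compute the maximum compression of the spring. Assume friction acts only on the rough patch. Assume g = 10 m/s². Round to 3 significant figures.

Initial energy: E₁ = mgh = (2.49)(10)(5.52) = 137.45 J
Friction removes W_f = μ_k mg d = (0.41)(2.49)(10)(5.64) = 57.58 J
Energy reaching the spring: E = 137.45 − 57.58 = 79.869 J
At max compression ½kx² = E ⇒ x = √(2E/k) = √(2 × 79.869/1700) = 0.3065 m

x = 0.307 m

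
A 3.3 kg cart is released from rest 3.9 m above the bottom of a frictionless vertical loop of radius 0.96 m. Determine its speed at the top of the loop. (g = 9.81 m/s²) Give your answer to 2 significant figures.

v = 6.2 m/s

Energy conservation: mgh = ½mv_top² + mg(2r)
v_top² = 2g(h − 2r) = 2(9.81)(3.9 − 1.920) = 38.85
v_top = 6.233 m/s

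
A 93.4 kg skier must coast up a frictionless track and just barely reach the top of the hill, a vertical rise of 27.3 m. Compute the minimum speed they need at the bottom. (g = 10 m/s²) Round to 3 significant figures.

At the top they are momentarily at rest, so all KE converts to PE: ½mv² = mgh
v = √(2gh) = √(2 × 10 × 27.3) = 23.37 m/s

v = 23.4 m/s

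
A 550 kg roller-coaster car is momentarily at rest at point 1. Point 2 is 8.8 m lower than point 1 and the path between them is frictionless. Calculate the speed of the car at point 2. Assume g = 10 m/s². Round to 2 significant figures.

Equating total energy at the two states: mgh = ½mv²
The mass cancels from both sides.
v = √(2gh) = √(2 × 10 × 8.8) = √176.00 = 13.27 m/s

v = 13 m/s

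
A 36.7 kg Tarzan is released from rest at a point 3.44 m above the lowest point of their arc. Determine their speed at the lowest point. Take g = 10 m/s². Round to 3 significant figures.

v = 8.29 m/s

Mechanical energy is conserved (no friction): mgh = ½mv²
v = √(2gh) = √(2 × 10 × 3.44) = √68.800 = 8.295 m/s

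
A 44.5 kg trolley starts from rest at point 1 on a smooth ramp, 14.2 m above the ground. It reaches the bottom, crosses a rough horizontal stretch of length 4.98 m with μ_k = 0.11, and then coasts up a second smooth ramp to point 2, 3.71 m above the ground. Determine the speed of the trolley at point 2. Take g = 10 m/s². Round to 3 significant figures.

Energy at 1: mgh₁ = (44.5)(10)(14.2) = 6319.0 J
Friction loss: W_f = μ_k mg d = 243.8 J
At 2: ½mv² + mgh₂ = mgh₁ − W_f
½mv² = 6319.0 − 243.8 − 1651.0 = 4424.3 J
v = √(2 × 4424.3/44.5) = 14.10 m/s

v = 14.1 m/s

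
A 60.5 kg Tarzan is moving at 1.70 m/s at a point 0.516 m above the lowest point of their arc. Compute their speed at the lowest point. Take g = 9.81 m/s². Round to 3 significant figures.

v = 3.61 m/s

By conservation of mechanical energy, ½mv₀² + mgh = ½mv²
The mass cancels from both sides.
v² = v₀² + 2gh = (1.70)² + 2(9.81)(0.516) = 13.014
v = √13.014 = 3.607 m/s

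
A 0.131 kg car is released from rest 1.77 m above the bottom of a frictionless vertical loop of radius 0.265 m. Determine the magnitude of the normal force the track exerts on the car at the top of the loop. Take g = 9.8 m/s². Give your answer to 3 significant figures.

Energy from release to top (height 2r): mgh = ½mv_top² + mg(2r)
v_top² = 2g(h − 2r) = 2(9.8)(1.77 − 0.5300) = 24.304 m²/s²
At the top, both N and weight point toward the centre: N + mg = mv_top²/r
N = m(v_top²/r − g) = 0.131(24.304/0.265 − 9.8) = 10.73 N

N = 10.7 N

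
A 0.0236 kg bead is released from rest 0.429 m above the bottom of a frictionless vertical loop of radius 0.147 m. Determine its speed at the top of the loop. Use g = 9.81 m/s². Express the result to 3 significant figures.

v = 1.63 m/s

Energy conservation: mgh = ½mv_top² + mg(2r)
v_top² = 2g(h − 2r) = 2(9.81)(0.429 − 0.2940) = 2.649
v_top = 1.627 m/s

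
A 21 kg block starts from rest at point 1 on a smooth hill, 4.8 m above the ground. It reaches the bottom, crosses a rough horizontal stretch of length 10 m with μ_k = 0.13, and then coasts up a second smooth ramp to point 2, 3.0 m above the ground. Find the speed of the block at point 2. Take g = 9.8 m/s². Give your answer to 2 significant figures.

Energy at 1: mgh₁ = (21)(9.8)(4.8) = 987.84 J
Friction loss: W_f = μ_k mg d = 267.5 J
At 2: ½mv² + mgh₂ = mgh₁ − W_f
½mv² = 987.84 − 267.5 − 617.40 = 102.90 J
v = √(2 × 102.90/21) = 3.130 m/s

v = 3.1 m/s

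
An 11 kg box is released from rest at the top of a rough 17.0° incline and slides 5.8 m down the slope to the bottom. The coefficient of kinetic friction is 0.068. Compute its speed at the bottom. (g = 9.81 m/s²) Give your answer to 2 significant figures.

Energy: mgh = ½mv² + W_f, with h = L sinθ and W_f = μ_k (mg cosθ) L
mgh = mgL sinθ = (11)(9.81)(5.8)sin17.0° = 182.99 J
W_f = μ_k mg cosθ · L = (0.068)(11)(9.81)cos17.0°·5.8 = 40.70 J
½mv² = 182.99 − 40.70 = 142.29 J
v = √(2 × 142.29/11) = 5.086 m/s

v = 5.1 m/s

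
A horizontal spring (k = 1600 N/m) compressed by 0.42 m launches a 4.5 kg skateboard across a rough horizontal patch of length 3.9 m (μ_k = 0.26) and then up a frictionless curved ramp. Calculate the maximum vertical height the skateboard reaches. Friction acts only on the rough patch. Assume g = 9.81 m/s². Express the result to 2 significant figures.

h = 2.2 m

Spring energy: E₀ = ½kx² = ½(1600)(0.42)² = 141.12 J
Friction: W_f = μ_k mg d = (0.26)(4.5)(9.81)(3.9) = 44.76 J
Energy at base of ramp: E = 141.12 − 44.76 = 96.357 J
At max height all remaining energy is PE: mgh = E ⇒ h = E/(mg) = 96.357/(4.5 × 9.81) = 2.183 m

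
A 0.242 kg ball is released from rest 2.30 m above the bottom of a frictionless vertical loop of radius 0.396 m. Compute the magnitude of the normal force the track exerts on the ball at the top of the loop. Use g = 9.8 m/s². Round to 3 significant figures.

Energy from release to top (height 2r): mgh = ½mv_top² + mg(2r)
v_top² = 2g(h − 2r) = 2(9.8)(2.30 − 0.7920) = 29.557 m²/s²
At the top, both N and weight point toward the centre: N + mg = mv_top²/r
N = m(v_top²/r − g) = 0.242(29.557/0.396 − 9.8) = 15.69 N

N = 15.7 N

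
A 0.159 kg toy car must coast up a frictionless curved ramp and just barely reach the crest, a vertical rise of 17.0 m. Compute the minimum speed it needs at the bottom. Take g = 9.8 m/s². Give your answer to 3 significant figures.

v = 18.3 m/s

At the top it is momentarily at rest, so all KE converts to PE: ½mv² = mgh
v = √(2gh) = √(2 × 9.8 × 17.0) = 18.25 m/s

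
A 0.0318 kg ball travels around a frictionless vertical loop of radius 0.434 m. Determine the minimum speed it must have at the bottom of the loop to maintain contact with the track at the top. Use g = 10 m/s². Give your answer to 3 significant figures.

v = 4.66 m/s

At the top: mg = mv_top²/r ⇒ v_top² = gr = 4.340 m²/s²
Energy from bottom to top (height 2r): ½mv_bot² = ½mv_top² + mg(2r)
v_bot² = gr + 4gr = 5gr = 21.70
v_bot = √(5gr) = 4.658 m/s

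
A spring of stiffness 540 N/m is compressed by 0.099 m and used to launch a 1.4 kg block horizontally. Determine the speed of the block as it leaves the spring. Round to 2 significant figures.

v = 1.9 m/s

Spring PE converts entirely to kinetic energy: ½kx² = ½mv²
v = x√(k/m) = 0.099 × √(540/1.4) = 1.944 m/s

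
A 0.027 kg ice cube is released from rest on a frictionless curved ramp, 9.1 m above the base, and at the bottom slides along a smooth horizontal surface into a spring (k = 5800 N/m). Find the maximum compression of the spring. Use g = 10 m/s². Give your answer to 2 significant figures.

x = 0.029 m

Gravitational PE at the top equals spring PE at max compression: mgh = ½kx²
x = √(2mgh/k) = √(2 × 0.027 × 10 × 9.1 / 5800) = 0.02911 m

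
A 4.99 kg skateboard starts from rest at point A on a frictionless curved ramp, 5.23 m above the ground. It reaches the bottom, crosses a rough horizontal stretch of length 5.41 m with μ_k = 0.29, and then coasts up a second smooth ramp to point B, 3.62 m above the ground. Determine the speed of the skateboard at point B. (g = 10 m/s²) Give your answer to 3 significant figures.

Energy at A: mgh₁ = (4.99)(10)(5.23) = 260.98 J
Friction loss: W_f = μ_k mg d = 78.29 J
At B: ½mv² + mgh₂ = mgh₁ − W_f
½mv² = 260.98 − 78.29 − 180.64 = 2.0509 J
v = √(2 × 2.0509/4.99) = 0.9066 m/s

v = 0.907 m/s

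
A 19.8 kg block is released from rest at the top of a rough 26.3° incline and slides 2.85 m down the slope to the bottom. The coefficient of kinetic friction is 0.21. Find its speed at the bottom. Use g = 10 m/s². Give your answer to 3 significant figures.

v = 3.81 m/s

Energy: mgh = ½mv² + W_f, with h = L sinθ and W_f = μ_k (mg cosθ) L
mgh = mgL sinθ = (19.8)(10)(2.85)sin26.3° = 250.03 J
W_f = μ_k mg cosθ · L = (0.21)(19.8)(10)cos26.3°·2.85 = 106.2 J
½mv² = 250.03 − 106.2 = 143.79 J
v = √(2 × 143.79/19.8) = 3.811 m/s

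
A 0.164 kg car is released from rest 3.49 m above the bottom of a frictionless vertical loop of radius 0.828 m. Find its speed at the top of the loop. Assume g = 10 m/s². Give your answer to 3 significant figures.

v = 6.06 m/s

Energy conservation: mgh = ½mv_top² + mg(2r)
v_top² = 2g(h − 2r) = 2(10)(3.49 − 1.656) = 36.68
v_top = 6.056 m/s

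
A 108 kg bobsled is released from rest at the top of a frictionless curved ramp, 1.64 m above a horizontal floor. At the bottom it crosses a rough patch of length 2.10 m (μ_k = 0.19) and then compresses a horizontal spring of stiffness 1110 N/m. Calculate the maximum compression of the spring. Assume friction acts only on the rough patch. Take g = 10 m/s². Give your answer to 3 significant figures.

x = 1.55 m

Initial energy: E₁ = mgh = (108)(10)(1.64) = 1771.2 J
Friction removes W_f = μ_k mg d = (0.19)(108)(10)(2.10) = 430.9 J
Energy reaching the spring: E = 1771.2 − 430.9 = 1340.3 J
At max compression ½kx² = E ⇒ x = √(2E/k) = √(2 × 1340.3/1110) = 1.554 m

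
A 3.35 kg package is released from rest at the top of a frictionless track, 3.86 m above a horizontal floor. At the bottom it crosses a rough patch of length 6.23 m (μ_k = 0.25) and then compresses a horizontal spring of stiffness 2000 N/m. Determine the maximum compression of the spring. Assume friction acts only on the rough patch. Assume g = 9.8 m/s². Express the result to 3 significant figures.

x = 0.275 m

Initial energy: E₁ = mgh = (3.35)(9.8)(3.86) = 126.72 J
Friction removes W_f = μ_k mg d = (0.25)(3.35)(9.8)(6.23) = 51.13 J
Energy reaching the spring: E = 126.72 − 51.13 = 75.591 J
At max compression ½kx² = E ⇒ x = √(2E/k) = √(2 × 75.591/2000) = 0.2749 m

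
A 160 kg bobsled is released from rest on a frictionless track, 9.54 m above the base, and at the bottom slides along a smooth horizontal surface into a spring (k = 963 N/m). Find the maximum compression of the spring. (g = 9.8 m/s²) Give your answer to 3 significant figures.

At max compression the bobsled is momentarily at rest: mgh = ½kx²
x = √(2mgh/k) = √(2 × 160 × 9.8 × 9.54 / 963) = 5.574 m

x = 5.57 m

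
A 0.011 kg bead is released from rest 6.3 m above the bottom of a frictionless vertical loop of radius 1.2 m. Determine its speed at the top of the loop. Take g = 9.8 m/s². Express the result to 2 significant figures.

v = 8.7 m/s

Energy conservation: mgh = ½mv_top² + mg(2r)
v_top² = 2g(h − 2r) = 2(9.8)(6.3 − 2.400) = 76.44
v_top = 8.743 m/s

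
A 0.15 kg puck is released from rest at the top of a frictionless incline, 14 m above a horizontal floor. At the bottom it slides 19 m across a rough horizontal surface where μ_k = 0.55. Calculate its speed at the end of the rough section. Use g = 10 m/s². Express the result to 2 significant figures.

Applying the work–energy principle:
mgh = ½mv² + μ_k m g d
W_f = μ_k mg d = (0.55)(0.15)(10)(19) = 15.68 J
½mv² = mgh − W_f = 21.000 − 15.68 = 5.3250 J
v = √(2 × 5.3250/0.15) = 8.426 m/s

v = 8.4 m/s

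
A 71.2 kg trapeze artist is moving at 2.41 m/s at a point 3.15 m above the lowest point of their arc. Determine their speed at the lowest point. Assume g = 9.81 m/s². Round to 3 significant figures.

v = 8.22 m/s

By conservation of mechanical energy, ½mv₀² + mgh = ½mv²
The mass cancels from both sides.
v² = v₀² + 2gh = (2.41)² + 2(9.81)(3.15) = 67.611
v = √67.611 = 8.223 m/s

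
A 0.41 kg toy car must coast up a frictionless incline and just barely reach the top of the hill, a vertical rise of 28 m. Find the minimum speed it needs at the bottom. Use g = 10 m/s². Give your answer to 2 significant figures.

v = 24 m/s

At the top it is momentarily at rest, so all KE converts to PE: ½mv² = mgh
v = √(2gh) = √(2 × 10 × 28) = 23.66 m/s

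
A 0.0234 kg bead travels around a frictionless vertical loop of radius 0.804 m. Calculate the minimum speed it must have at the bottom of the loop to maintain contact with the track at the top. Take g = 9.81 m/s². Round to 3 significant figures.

v = 6.28 m/s

At the top: mg = mv_top²/r ⇒ v_top² = gr = 7.887 m²/s²
Energy from bottom to top (height 2r): ½mv_bot² = ½mv_top² + mg(2r)
v_bot² = gr + 4gr = 5gr = 39.44
v_bot = √(5gr) = 6.280 m/s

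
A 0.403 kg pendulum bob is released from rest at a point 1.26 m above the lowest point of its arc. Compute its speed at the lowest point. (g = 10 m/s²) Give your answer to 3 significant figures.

Energy conservation between the two points: mgh = ½mv²
The mass cancels from both sides.
v = √(2gh) = √(2 × 10 × 1.26) = √25.200 = 5.020 m/s

v = 5.02 m/s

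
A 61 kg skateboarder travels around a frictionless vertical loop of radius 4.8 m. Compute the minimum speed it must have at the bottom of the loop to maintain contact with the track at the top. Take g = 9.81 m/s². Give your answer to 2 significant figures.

v = 15 m/s

At the top: mg = mv_top²/r ⇒ v_top² = gr = 47.09 m²/s²
Energy from bottom to top (height 2r): ½mv_bot² = ½mv_top² + mg(2r)
v_bot² = gr + 4gr = 5gr = 235.4
v_bot = √(5gr) = 15.34 m/s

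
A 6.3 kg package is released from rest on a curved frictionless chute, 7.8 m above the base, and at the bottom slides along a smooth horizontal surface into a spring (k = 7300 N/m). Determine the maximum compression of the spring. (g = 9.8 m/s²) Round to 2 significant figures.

Energy conservation (no friction) from release to max compression: mgh = ½kx²
x = √(2mgh/k) = √(2 × 6.3 × 9.8 × 7.8 / 7300) = 0.3632 m

x = 0.36 m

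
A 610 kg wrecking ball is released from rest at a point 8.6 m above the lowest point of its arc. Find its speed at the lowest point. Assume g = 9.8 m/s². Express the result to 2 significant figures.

v = 13 m/s

By conservation of mechanical energy, mgh = ½mv²
v = √(2gh) = √(2 × 9.8 × 8.6) = √168.56 = 12.98 m/s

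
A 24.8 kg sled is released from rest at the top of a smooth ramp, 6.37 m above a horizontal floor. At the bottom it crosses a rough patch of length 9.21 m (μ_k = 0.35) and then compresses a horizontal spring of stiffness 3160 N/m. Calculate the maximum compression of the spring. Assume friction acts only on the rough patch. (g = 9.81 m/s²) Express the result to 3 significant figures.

x = 0.696 m

Initial energy: E₁ = mgh = (24.8)(9.81)(6.37) = 1549.7 J
Friction removes W_f = μ_k mg d = (0.35)(24.8)(9.81)(9.21) = 784.2 J
Energy reaching the spring: E = 1549.7 − 784.2 = 765.51 J
At max compression ½kx² = E ⇒ x = √(2E/k) = √(2 × 765.51/3160) = 0.6961 m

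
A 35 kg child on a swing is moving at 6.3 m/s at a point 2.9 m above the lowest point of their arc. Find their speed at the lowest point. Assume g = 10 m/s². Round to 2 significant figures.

v = 9.9 m/s

Mechanical energy is conserved (no friction): ½mv₀² + mgh = ½mv²
v² = v₀² + 2gh = (6.3)² + 2(10)(2.9) = 97.690
v = √97.690 = 9.884 m/s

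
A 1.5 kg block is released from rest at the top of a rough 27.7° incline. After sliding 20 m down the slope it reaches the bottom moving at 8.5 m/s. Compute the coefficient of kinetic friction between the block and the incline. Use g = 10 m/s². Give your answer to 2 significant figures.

μ_k = 0.32

Energy balance down the incline: mg L sinθ − ½mv² = μ_k (mg cosθ) L
mgL sinθ = 139.45 J; ½mv² = 54.188 J
W_f = 139.45 − 54.188 = 85.27 J
μ_k = W_f/(mg cosθ · L) = 85.27/(13.28 × 20) = 0.3210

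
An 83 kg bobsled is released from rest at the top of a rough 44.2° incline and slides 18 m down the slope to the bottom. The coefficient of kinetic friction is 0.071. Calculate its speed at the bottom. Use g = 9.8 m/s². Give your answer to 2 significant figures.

Taking the bottom as reference, mgh = ½mv² + μ_k N L with h = L sinθ, N = mg cosθ:
mgh = mgL sinθ = (83)(9.8)(18)sin44.2° = 10207 J
W_f = μ_k mg cosθ · L = (0.071)(83)(9.8)cos44.2°·18 = 745.2 J
½mv² = 10207 − 745.2 = 9462.1 J
v = √(2 × 9462.1/83) = 15.10 m/s

v = 15 m/s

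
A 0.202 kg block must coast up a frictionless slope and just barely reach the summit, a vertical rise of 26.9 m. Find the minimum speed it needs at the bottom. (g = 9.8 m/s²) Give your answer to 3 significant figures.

At the top it is momentarily at rest, so all KE converts to PE: ½mv² = mgh
v = √(2gh) = √(2 × 9.8 × 26.9) = 22.96 m/s

v = 23.0 m/s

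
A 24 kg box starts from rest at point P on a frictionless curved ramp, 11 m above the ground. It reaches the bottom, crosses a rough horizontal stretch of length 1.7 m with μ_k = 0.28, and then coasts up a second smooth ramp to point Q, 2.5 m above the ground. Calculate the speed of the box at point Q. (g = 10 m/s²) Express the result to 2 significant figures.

Energy at P: mgh₁ = (24)(10)(11) = 2640.0 J
Friction loss: W_f = μ_k mg d = 114.2 J
At Q: ½mv² + mgh₂ = mgh₁ − W_f
½mv² = 2640.0 − 114.2 − 600.00 = 1925.8 J
v = √(2 × 1925.8/24) = 12.67 m/s

v = 13 m/s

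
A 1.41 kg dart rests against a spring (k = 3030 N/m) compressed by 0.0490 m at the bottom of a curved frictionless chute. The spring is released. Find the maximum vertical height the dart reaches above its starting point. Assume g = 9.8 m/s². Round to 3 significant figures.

Energy conservation from release to the highest point: ½kx² = mgh
h = kx²/(2mg) = (3030)(0.0490)²/(2 × 1.41 × 9.8) = 0.2632 m

h = 0.263 m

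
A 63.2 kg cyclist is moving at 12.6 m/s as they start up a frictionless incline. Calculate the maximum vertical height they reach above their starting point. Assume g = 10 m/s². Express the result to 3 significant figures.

By energy conservation, ½mv² = mgh
h = v²/(2g) = 12.6²/(2 × 10) = 7.938 m

h = 7.94 m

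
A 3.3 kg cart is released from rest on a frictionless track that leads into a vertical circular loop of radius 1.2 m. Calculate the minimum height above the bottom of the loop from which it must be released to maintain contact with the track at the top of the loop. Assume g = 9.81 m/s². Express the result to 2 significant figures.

h = 3.0 m

At the top, for minimum speed gravity alone supplies the centripetal force: mg = mv_top²/r ⇒ v_top² = gr = 11.77 m²/s²
Energy conservation from release height h to the top (height 2r): mgh = ½mv_top² + mg(2r)
h = v_top²/(2g) + 2r = r/2 + 2r = 5r/2 = 3.000 m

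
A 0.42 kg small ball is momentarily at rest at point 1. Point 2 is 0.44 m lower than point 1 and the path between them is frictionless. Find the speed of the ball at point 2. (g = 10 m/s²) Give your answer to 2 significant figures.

Equating total energy at the two states: mgh = ½mv²
v = √(2gh) = √(2 × 10 × 0.44) = √8.8000 = 2.966 m/s

v = 3.0 m/s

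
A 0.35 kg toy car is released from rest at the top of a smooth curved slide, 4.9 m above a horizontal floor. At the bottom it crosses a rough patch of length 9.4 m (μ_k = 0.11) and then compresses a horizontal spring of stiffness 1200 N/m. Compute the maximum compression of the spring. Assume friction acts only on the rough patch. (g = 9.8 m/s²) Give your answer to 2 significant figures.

x = 0.15 m

Initial energy: E₁ = mgh = (0.35)(9.8)(4.9) = 16.807 J
Friction removes W_f = μ_k mg d = (0.11)(0.35)(9.8)(9.4) = 3.547 J
Energy reaching the spring: E = 16.807 − 3.547 = 13.260 J
At max compression ½kx² = E ⇒ x = √(2E/k) = √(2 × 13.260/1200) = 0.1487 m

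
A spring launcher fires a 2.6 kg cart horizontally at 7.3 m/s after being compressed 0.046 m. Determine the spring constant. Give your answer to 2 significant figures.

Energy stored in the spring equals the launch KE: ½kx² = ½mv²
k = mv²/x² = (2.6)(7.3)²/(0.046)² = 65479 N/m

k = 65000 N/m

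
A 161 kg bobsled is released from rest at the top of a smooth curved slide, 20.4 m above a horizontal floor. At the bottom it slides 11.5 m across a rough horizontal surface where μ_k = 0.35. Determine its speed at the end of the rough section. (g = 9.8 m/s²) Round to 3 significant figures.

Energy at the top = energy at the end + work done against friction:
mgh = ½mv² + μ_k m g d
W_f = μ_k mg d = (0.35)(161)(9.8)(11.5) = 6351 J
½mv² = mgh − W_f = 32187 − 6351 = 25836 J
v = √(2 × 25836/161) = 17.92 m/s

v = 17.9 m/s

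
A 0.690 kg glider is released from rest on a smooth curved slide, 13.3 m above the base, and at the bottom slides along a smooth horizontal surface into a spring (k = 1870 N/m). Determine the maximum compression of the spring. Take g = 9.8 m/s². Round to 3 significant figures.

Gravitational PE at the top equals spring PE at max compression: mgh = ½kx²
x = √(2mgh/k) = √(2 × 0.690 × 9.8 × 13.3 / 1870) = 0.3101 m

x = 0.310 m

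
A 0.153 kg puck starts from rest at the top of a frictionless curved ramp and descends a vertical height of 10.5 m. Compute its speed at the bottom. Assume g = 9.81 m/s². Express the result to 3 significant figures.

Equating total energy at the two states: mgh = ½mv²
The mass cancels from both sides.
v = √(2gh) = √(2 × 9.81 × 10.5) = √206.01 = 14.35 m/s

v = 14.4 m/s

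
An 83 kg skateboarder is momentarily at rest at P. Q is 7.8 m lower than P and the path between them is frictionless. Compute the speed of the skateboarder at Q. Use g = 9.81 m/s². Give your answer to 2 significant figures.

By conservation of mechanical energy, mgh = ½mv²
v = √(2gh) = √(2 × 9.81 × 7.8) = √153.04 = 12.37 m/s

v = 12 m/s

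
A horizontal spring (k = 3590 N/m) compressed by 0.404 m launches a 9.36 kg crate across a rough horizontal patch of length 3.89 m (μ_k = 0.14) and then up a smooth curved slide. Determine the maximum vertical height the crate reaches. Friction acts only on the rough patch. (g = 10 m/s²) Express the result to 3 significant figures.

h = 2.59 m

Spring energy: E₀ = ½kx² = ½(3590)(0.404)² = 292.97 J
Friction: W_f = μ_k mg d = (0.14)(9.36)(10)(3.89) = 50.97 J
Energy at base of ramp: E = 292.97 − 50.97 = 242.00 J
At max height all remaining energy is PE: mgh = E ⇒ h = E/(mg) = 242.00/(9.36 × 10) = 2.585 m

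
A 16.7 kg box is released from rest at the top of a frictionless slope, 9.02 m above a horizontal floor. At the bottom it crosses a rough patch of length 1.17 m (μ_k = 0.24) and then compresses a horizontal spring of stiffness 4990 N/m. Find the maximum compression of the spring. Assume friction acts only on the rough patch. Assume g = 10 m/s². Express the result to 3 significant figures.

Initial energy: E₁ = mgh = (16.7)(10)(9.02) = 1506.3 J
Friction removes W_f = μ_k mg d = (0.24)(16.7)(10)(1.17) = 46.89 J
Energy reaching the spring: E = 1506.3 − 46.89 = 1459.4 J
At max compression ½kx² = E ⇒ x = √(2E/k) = √(2 × 1459.4/4990) = 0.7648 m

x = 0.765 m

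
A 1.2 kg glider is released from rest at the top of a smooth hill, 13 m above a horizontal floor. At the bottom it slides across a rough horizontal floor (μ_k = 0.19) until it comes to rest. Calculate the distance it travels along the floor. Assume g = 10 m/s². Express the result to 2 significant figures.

Applying the work–energy principle:
At rest all PE has been dissipated by friction: mgh = μ_k m g d
d = h/μ_k = 13/0.19 = 68.42 m

d = 68 m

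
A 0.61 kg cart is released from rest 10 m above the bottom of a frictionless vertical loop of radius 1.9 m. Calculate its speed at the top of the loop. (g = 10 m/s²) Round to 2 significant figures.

v = 11 m/s

Energy conservation: mgh = ½mv_top² + mg(2r)
v_top² = 2g(h − 2r) = 2(10)(10 − 3.800) = 124.0
v_top = 11.14 m/s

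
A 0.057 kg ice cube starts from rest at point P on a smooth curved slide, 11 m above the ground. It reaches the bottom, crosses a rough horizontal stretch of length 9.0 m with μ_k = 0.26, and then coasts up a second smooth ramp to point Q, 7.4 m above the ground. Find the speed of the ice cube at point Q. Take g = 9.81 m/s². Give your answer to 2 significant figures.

Energy at P: mgh₁ = (0.057)(9.81)(11) = 6.1509 J
Friction loss: W_f = μ_k mg d = 1.308 J
At Q: ½mv² + mgh₂ = mgh₁ − W_f
½mv² = 6.1509 − 1.308 − 4.1379 = 0.70455 J
v = √(2 × 0.70455/0.057) = 4.972 m/s

v = 5.0 m/s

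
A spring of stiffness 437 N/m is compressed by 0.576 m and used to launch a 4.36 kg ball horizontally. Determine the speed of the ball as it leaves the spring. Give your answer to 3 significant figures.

v = 5.77 m/s

Conservation of energy: ½kx² = ½mv²
v = x√(k/m) = 0.576 × √(437/4.36) = 5.767 m/s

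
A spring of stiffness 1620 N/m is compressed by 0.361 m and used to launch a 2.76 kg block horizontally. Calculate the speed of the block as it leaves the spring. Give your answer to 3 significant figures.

v = 8.75 m/s

Conservation of energy: ½kx² = ½mv²
v = x√(k/m) = 0.361 × √(1620/2.76) = 8.746 m/s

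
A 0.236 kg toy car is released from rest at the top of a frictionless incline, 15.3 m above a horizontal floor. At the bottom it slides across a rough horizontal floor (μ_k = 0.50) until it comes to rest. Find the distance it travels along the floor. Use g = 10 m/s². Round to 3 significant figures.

d = 30.6 m

Energy bookkeeping (friction removes W_f = μ_k N d):
At rest all PE has been dissipated by friction: mgh = μ_k m g d
d = h/μ_k = 15.3/0.50 = 30.60 m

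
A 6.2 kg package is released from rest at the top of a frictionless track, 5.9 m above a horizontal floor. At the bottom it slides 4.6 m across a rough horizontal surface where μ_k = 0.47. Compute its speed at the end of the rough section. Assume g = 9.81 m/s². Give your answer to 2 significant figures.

Energy at the top = energy at the end + work done against friction:
mgh = ½mv² + μ_k m g d
W_f = μ_k mg d = (0.47)(6.2)(9.81)(4.6) = 131.5 J
½mv² = mgh − W_f = 358.85 − 131.5 = 227.35 J
v = √(2 × 227.35/6.2) = 8.564 m/s

v = 8.6 m/s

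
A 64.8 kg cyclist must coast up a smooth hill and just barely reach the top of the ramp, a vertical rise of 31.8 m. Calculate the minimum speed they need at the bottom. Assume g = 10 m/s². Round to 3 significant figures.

At the top they are momentarily at rest, so all KE converts to PE: ½mv² = mgh
v = √(2gh) = √(2 × 10 × 31.8) = 25.22 m/s

v = 25.2 m/s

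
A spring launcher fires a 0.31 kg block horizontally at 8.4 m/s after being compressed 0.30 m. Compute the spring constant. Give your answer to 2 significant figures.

k = 240 N/m

½kx² = ½mv²
k = mv²/x² = (0.31)(8.4)²/(0.30)² = 243.0 N/m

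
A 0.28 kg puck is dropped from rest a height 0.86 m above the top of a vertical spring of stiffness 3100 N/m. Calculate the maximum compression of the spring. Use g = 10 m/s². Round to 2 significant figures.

Let x be the compression. The total drop is H + x, and the puck is instantaneously at rest at max compression, so energy conservation gives:
mg(H + x) = ½kx²
½(3100)x² − (0.28)(10)x − (0.28)(10)(0.86) = 0
1550x² − 2.800x − 2.408 = 0
x = [2.800 + √(7.840 + 14930)]/(2 × 1550) = 0.04033 m

x = 0.040 m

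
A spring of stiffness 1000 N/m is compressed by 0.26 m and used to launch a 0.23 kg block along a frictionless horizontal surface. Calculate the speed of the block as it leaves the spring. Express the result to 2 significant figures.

Conservation of energy: ½kx² = ½mv²
v = x√(k/m) = 0.26 × √(1000/0.23) = 17.14 m/s

v = 17 m/s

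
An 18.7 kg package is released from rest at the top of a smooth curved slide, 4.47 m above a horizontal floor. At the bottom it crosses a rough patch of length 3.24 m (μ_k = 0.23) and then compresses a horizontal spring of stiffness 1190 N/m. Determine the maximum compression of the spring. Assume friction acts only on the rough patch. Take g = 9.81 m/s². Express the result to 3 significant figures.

Initial energy: E₁ = mgh = (18.7)(9.81)(4.47) = 820.01 J
Friction removes W_f = μ_k mg d = (0.23)(18.7)(9.81)(3.24) = 136.7 J
Energy reaching the spring: E = 820.01 − 136.7 = 683.30 J
At max compression ½kx² = E ⇒ x = √(2E/k) = √(2 × 683.30/1190) = 1.072 m

x = 1.07 m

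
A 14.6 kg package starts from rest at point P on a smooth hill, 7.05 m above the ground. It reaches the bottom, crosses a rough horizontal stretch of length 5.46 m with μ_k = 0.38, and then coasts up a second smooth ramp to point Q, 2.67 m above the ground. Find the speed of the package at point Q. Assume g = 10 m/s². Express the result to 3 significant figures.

v = 6.79 m/s

Energy at P: mgh₁ = (14.6)(10)(7.05) = 1029.3 J
Friction loss: W_f = μ_k mg d = 302.9 J
At Q: ½mv² + mgh₂ = mgh₁ − W_f
½mv² = 1029.3 − 302.9 − 389.82 = 336.56 J
v = √(2 × 336.56/14.6) = 6.790 m/s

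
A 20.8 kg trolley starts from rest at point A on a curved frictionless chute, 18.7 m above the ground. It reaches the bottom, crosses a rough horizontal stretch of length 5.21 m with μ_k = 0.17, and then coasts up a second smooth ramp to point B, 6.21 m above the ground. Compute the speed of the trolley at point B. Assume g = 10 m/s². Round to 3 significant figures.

v = 15.2 m/s

Energy at A: mgh₁ = (20.8)(10)(18.7) = 3889.6 J
Friction loss: W_f = μ_k mg d = 184.2 J
At B: ½mv² + mgh₂ = mgh₁ − W_f
½mv² = 3889.6 − 184.2 − 1291.7 = 2413.7 J
v = √(2 × 2413.7/20.8) = 15.23 m/s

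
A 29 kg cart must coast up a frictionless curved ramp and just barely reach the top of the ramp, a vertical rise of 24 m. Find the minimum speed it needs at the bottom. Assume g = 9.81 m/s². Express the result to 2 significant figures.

At the top it is momentarily at rest, so all KE converts to PE: ½mv² = mgh
v = √(2gh) = √(2 × 9.81 × 24) = 21.70 m/s

v = 22 m/s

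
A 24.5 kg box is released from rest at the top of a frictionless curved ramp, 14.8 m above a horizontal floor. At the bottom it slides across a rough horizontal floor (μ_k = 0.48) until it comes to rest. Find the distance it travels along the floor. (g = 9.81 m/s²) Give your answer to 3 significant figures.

d = 30.8 m

Applying the work–energy principle:
At rest all PE has been dissipated by friction: mgh = μ_k m g d
d = h/μ_k = 14.8/0.48 = 30.83 m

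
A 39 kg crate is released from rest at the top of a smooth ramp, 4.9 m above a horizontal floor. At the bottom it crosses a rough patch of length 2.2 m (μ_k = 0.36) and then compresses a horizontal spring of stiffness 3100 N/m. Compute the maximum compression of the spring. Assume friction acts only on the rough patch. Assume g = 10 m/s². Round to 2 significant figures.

Initial energy: E₁ = mgh = (39)(10)(4.9) = 1911.0 J
Friction removes W_f = μ_k mg d = (0.36)(39)(10)(2.2) = 308.9 J
Energy reaching the spring: E = 1911.0 − 308.9 = 1602.1 J
At max compression ½kx² = E ⇒ x = √(2E/k) = √(2 × 1602.1/3100) = 1.017 m

x = 1.0 m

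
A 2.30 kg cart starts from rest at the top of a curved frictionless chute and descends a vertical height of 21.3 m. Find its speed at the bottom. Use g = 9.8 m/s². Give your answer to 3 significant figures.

v = 20.4 m/s

Energy conservation between the two points: mgh = ½mv²
v = √(2gh) = √(2 × 9.8 × 21.3) = √417.48 = 20.43 m/s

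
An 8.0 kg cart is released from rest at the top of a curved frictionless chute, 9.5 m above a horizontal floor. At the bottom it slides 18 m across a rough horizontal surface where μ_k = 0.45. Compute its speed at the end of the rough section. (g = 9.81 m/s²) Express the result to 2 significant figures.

Energy bookkeeping (friction removes W_f = μ_k N d):
mgh = ½mv² + μ_k m g d
W_f = μ_k mg d = (0.45)(8.0)(9.81)(18) = 635.7 J
½mv² = mgh − W_f = 745.56 − 635.7 = 109.87 J
v = √(2 × 109.87/8.0) = 5.241 m/s

v = 5.2 m/s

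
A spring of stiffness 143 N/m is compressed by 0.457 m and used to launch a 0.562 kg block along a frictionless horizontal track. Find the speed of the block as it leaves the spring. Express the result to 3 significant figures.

v = 7.29 m/s

Conservation of energy: ½kx² = ½mv²
v = x√(k/m) = 0.457 × √(143/0.562) = 7.290 m/s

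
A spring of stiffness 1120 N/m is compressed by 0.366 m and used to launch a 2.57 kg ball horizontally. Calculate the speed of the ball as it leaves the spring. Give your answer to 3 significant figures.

Conservation of energy: ½kx² = ½mv²
v = x√(k/m) = 0.366 × √(1120/2.57) = 7.641 m/s

v = 7.64 m/s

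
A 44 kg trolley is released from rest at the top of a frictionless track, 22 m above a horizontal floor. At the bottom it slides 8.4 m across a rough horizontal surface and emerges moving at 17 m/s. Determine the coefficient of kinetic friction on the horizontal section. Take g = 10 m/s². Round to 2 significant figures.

μ_k = 0.90

Energy at the top = energy at the end + work done against friction:
mgh = ½mv² + μ_k m g d
mgh = 9680.0 J; ½mv² = 6358.0 J
W_f = 9680.0 − 6358.0 = 3322 J
μ_k = W_f/(mg·d) = 3322/(440.0 × 8.4) = 0.8988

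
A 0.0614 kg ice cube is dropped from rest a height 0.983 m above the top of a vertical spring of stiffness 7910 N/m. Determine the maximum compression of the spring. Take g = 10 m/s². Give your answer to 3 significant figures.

Let x be the compression. The total drop is H + x, and the cube is instantaneously at rest at max compression, so energy conservation gives:
mg(H + x) = ½kx²
½(7910)x² − (0.0614)(10)x − (0.0614)(10)(0.983) = 0
3955x² − 0.6140x − 0.6036 = 0
x = [0.6140 + √(0.3770 + 9548.4)]/(2 × 3955) = 0.01243 m

x = 0.0124 m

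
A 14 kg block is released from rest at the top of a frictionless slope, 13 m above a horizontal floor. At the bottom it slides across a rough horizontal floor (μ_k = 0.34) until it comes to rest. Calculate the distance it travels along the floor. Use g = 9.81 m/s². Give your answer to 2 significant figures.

Applying the work–energy principle:
At rest all PE has been dissipated by friction: mgh = μ_k m g d
d = h/μ_k = 13/0.34 = 38.24 m

d = 38 m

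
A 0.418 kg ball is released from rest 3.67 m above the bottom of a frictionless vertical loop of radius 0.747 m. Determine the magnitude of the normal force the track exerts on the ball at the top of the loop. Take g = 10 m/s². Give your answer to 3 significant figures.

N = 20.2 N

Energy from release to top (height 2r): mgh = ½mv_top² + mg(2r)
v_top² = 2g(h − 2r) = 2(10)(3.67 − 1.494) = 43.520 m²/s²
At the top, both N and weight point toward the centre: N + mg = mv_top²/r
N = m(v_top²/r − g) = 0.418(43.520/0.747 − 10) = 20.17 N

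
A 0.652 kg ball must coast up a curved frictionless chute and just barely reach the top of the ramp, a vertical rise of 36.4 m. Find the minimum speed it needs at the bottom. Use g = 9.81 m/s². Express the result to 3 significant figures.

v = 26.7 m/s

At the top it is momentarily at rest, so all KE converts to PE: ½mv² = mgh
v = √(2gh) = √(2 × 9.81 × 36.4) = 26.72 m/s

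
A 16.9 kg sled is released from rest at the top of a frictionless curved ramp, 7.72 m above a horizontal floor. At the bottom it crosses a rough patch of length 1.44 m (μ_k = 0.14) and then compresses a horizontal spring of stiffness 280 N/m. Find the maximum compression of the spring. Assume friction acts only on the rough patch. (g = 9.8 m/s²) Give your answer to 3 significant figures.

x = 2.98 m

Initial energy: E₁ = mgh = (16.9)(9.8)(7.72) = 1278.6 J
Friction removes W_f = μ_k mg d = (0.14)(16.9)(9.8)(1.44) = 33.39 J
Energy reaching the spring: E = 1278.6 − 33.39 = 1245.2 J
At max compression ½kx² = E ⇒ x = √(2E/k) = √(2 × 1245.2/280) = 2.982 m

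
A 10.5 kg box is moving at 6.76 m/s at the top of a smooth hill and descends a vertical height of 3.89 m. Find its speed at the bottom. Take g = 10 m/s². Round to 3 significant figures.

v = 11.1 m/s

Energy conservation between the two points: ½mv₀² + mgh = ½mv²
v² = v₀² + 2gh = (6.76)² + 2(10)(3.89) = 123.50
v = √123.50 = 11.11 m/s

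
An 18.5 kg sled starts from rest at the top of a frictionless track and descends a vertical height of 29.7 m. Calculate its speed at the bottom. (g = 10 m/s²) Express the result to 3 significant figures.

v = 24.4 m/s

Equating total energy at the two states: mgh = ½mv²
v = √(2gh) = √(2 × 10 × 29.7) = √594.00 = 24.37 m/s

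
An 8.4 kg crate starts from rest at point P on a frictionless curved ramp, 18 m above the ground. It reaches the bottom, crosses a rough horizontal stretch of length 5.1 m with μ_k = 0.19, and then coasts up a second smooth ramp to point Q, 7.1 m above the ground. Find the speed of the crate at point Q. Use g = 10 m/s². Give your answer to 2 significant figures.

v = 14 m/s

Energy at P: mgh₁ = (8.4)(10)(18) = 1512.0 J
Friction loss: W_f = μ_k mg d = 81.40 J
At Q: ½mv² + mgh₂ = mgh₁ − W_f
½mv² = 1512.0 − 81.40 − 596.40 = 834.20 J
v = √(2 × 834.20/8.4) = 14.09 m/s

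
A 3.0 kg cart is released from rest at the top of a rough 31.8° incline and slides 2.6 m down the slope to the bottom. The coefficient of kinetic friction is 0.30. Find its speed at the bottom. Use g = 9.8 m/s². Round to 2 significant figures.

v = 3.7 m/s

Energy: mgh = ½mv² + W_f, with h = L sinθ and W_f = μ_k (mg cosθ) L
mgh = mgL sinθ = (3.0)(9.8)(2.6)sin31.8° = 40.281 J
W_f = μ_k mg cosθ · L = (0.30)(3.0)(9.8)cos31.8°·2.6 = 19.49 J
½mv² = 40.281 − 19.49 = 20.791 J
v = √(2 × 20.791/3.0) = 3.723 m/s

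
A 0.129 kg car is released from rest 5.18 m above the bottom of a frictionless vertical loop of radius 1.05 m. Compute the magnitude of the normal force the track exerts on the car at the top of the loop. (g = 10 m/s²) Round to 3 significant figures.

N = 6.28 N

Energy from release to top (height 2r): mgh = ½mv_top² + mg(2r)
v_top² = 2g(h − 2r) = 2(10)(5.18 − 2.100) = 61.600 m²/s²
At the top, both N and weight point toward the centre: N + mg = mv_top²/r
N = m(v_top²/r − g) = 0.129(61.600/1.05 − 10) = 6.278 N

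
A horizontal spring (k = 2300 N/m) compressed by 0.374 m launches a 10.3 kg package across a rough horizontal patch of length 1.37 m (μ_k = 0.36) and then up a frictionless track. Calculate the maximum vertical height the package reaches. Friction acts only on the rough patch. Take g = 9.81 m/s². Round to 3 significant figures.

Spring energy: E₀ = ½kx² = ½(2300)(0.374)² = 160.86 J
Friction: W_f = μ_k mg d = (0.36)(10.3)(9.81)(1.37) = 49.83 J
Energy at base of ramp: E = 160.86 − 49.83 = 111.02 J
At max height all remaining energy is PE: mgh = E ⇒ h = E/(mg) = 111.02/(10.3 × 9.81) = 1.099 m

h = 1.10 m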